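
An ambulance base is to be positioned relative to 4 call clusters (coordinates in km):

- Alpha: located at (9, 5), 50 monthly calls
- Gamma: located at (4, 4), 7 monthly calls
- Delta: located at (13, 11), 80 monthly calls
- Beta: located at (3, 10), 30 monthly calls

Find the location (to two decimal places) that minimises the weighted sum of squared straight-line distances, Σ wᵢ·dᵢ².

(9.63, 8.73)

The minimiser of Σwᵢ‖p−pᵢ‖² is the weighted centroid p* = (Σwᵢpᵢ)/(Σwᵢ).
Σwᵢ = 167.
Σwᵢxᵢ = 50·9 + 7·4 + 80·13 + 30·3 = 1608.
Σwᵢyᵢ = 50·5 + 7·4 + 80·11 + 30·10 = 1458.
x* = 1608/167 = 9.63, y* = 1458/167 = 8.73.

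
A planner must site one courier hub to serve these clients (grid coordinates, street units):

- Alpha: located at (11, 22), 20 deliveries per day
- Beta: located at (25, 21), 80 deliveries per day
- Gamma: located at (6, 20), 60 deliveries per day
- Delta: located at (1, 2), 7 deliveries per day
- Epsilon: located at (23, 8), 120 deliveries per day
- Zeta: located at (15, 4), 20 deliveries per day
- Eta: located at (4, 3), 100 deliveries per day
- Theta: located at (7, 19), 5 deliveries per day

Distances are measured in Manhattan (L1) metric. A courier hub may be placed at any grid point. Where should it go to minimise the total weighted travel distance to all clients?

(15, 8)

Manhattan distance separates: Σwᵢ(|x−xᵢ|+|y−yᵢ|) = Σwᵢ|x−xᵢ| + Σwᵢ|y−yᵢ|, so x and y are optimised independently as 1-D weighted medians.
Total weight W = 412; half = 206.
x-coordinate, sorted with cumulative weight:
  x=1 (Delta, w=7) cum 7
  x=4 (Eta, w=100) cum 107
  x=6 (Gamma, w=60) cum 167
  x=7 (Theta, w=5) cum 172
  x=11 (Alpha, w=20) cum 192
  x=15 (Zeta, w=20) cum 212  ← median
  x=23 (Epsilon, w=120) cum 332
  x=25 (Beta, w=80) cum 412
⇒ x* = 15
y-coordinate, sorted with cumulative weight:
  y=2 (Delta, w=7) cum 7
  y=3 (Eta, w=100) cum 107
  y=4 (Zeta, w=20) cum 127
  y=8 (Epsilon, w=120) cum 247  ← median
  y=19 (Theta, w=5) cum 252
  y=20 (Gamma, w=60) cum 312
  y=21 (Beta, w=80) cum 392
  y=22 (Alpha, w=20) cum 412
⇒ y* = 8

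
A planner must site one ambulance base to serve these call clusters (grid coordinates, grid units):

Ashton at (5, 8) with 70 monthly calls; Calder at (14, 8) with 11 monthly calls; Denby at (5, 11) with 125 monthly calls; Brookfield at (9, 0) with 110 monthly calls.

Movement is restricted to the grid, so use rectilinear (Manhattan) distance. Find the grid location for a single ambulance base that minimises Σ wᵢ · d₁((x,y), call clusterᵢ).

Manhattan distance separates: Σwᵢ(|x−xᵢ|+|y−yᵢ|) = Σwᵢ|x−xᵢ| + Σwᵢ|y−yᵢ|, so x and y are optimised independently as 1-D weighted medians.
Total weight W = 316; half = 158.
x-coordinate, sorted with cumulative weight:
  x=5 (Ashton, w=70) cum 70
  x=5 (Denby, w=125) cum 195  ← median
  x=9 (Brookfield, w=110) cum 305
  x=14 (Calder, w=11) cum 316
⇒ x* = 5
y-coordinate, sorted with cumulative weight:
  y=0 (Brookfield, w=110) cum 110
  y=8 (Ashton, w=70) cum 180  ← median
  y=8 (Calder, w=11) cum 191
  y=11 (Denby, w=125) cum 316
⇒ y* = 8

(5, 8)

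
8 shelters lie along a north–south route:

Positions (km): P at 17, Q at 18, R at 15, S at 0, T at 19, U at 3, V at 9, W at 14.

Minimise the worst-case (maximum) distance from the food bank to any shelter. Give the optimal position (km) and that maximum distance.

location 9.5, max distance 9.5

The 1-center on a line is the midpoint of the two extreme points: leftmost at 0, rightmost at 19.
Optimal location = (0 + 19)/2 = 9.5; maximum distance = (19 − 0)/2 = 9.5.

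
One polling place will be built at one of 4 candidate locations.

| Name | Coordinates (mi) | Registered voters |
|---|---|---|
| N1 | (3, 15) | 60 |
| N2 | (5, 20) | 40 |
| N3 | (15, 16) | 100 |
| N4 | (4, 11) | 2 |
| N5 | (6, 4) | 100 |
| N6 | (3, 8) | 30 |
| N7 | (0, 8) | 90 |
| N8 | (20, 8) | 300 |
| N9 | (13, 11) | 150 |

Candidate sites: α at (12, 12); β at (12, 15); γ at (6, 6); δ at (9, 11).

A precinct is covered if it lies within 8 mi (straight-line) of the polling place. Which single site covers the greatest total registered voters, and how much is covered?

Coverage radius r = 8 mi; a point is covered iff (Δx)²+(Δy)² ≤ 8² = 64.
  α (12, 12): covers {N3, N9} → 250
  β (12, 15): covers {N3, N9} → 250
  γ (6, 6): covers {N4, N5, N6, N7} → 222
  δ (9, 11): covers {N1, N3, N4, N5, N6, N9} → 442
Maximum coverage at δ: 442 registered voters.

δ, covering 442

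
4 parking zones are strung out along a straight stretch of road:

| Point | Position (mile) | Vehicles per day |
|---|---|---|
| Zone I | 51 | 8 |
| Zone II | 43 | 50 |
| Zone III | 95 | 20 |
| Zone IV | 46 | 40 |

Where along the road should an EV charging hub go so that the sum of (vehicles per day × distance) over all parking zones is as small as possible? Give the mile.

x = 46

For a sum of weighted absolute distances on a line, the optimum is the weighted median (not the mean). Total weight W = 118; half-weight = 59.
Sort by position and accumulate weight:
  mile 43 (Zone II, w=50) → cum 50
  mile 46 (Zone IV, w=40) → cum 90  ≥ 59 → median here
  mile 51 (Zone I, w=8) → cum 98
  mile 95 (Zone III, w=20) → cum 118
Optimal location: mile 46.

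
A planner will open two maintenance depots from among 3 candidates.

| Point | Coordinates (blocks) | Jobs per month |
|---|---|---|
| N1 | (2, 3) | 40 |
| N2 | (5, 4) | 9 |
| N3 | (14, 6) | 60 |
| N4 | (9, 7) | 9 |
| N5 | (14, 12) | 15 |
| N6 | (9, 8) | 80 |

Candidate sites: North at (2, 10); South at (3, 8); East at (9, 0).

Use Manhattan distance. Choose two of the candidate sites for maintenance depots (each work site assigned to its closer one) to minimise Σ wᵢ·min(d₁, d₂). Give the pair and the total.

Evaluate every pair (each demand assigned to the nearer of the two):
  {South, East}: total = 1722
  {North, South}: total = 1827
  {North, East}: total = 1925
Best pair: {South, East} with total 1722.

{South, East}, total 1722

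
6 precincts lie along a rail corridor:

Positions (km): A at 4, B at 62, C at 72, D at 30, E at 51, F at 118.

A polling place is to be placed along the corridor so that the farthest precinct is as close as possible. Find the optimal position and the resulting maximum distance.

The 1-center on a line is the midpoint of the two extreme points: leftmost at 4, rightmost at 118.
Optimal location = (4 + 118)/2 = 61; maximum distance = (118 − 4)/2 = 57.

location 61, max distance 57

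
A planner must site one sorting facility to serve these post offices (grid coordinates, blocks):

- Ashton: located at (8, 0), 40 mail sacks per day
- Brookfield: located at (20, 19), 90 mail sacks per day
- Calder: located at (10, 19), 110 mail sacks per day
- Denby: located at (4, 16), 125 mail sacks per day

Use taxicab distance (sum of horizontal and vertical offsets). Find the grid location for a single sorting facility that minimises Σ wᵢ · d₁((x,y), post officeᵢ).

(10, 19)

Manhattan distance separates: Σwᵢ(|x−xᵢ|+|y−yᵢ|) = Σwᵢ|x−xᵢ| + Σwᵢ|y−yᵢ|, so x and y are optimised independently as 1-D weighted medians.
Total weight W = 365; half = 182.5.
x-coordinate, sorted with cumulative weight:
  x=4 (Denby, w=125) cum 125
  x=8 (Ashton, w=40) cum 165
  x=10 (Calder, w=110) cum 275  ← median
  x=20 (Brookfield, w=90) cum 365
⇒ x* = 10
y-coordinate, sorted with cumulative weight:
  y=0 (Ashton, w=40) cum 40
  y=16 (Denby, w=125) cum 165
  y=19 (Brookfield, w=90) cum 255  ← median
  y=19 (Calder, w=110) cum 365
⇒ y* = 19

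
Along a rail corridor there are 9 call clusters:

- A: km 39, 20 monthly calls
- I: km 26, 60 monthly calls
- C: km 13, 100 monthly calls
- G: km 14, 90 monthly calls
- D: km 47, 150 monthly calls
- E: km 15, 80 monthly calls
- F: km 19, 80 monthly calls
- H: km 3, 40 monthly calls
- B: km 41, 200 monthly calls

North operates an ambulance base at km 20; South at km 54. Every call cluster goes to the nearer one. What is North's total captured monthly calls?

The indifferent point is the midpoint (20+54)/2 = 37; call clusters left of it (closer to North at 20) go to North, those right go to South.
  H at 3 (w=40) → North
  C at 13 (w=100) → North
  G at 14 (w=90) → North
  E at 15 (w=80) → North
  F at 19 (w=80) → North
  I at 26 (w=60) → North
  A at 39 (w=20) → South
  B at 41 (w=200) → South
  D at 47 (w=150) → South
North captures 450; South captures 370.

450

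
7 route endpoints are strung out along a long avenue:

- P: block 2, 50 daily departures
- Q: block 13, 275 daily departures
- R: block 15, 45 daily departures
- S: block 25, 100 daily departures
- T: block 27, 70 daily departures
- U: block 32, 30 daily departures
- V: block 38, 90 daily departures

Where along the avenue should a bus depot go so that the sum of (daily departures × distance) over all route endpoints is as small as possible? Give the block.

For a sum of weighted absolute distances on a line, the optimum is the weighted median (not the mean). Total weight W = 660; half-weight = 330.
Sort by position and accumulate weight:
  block 2 (P, w=50) → cum 50
  block 13 (Q, w=275) → cum 325
  block 15 (R, w=45) → cum 370  ≥ 330 → median here
  block 25 (S, w=100) → cum 470
  block 27 (T, w=70) → cum 540
  block 32 (U, w=30) → cum 570
  block 38 (V, w=90) → cum 660
Optimal location: block 15.

x = 15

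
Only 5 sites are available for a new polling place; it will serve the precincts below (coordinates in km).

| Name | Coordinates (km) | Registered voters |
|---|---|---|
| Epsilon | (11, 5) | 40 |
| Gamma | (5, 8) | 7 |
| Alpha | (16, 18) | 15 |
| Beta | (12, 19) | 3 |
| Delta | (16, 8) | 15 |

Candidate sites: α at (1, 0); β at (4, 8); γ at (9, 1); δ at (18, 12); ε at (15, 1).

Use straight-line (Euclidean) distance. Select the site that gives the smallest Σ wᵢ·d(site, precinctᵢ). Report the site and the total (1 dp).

δ, total 680.8 km

Total weighted distance at each candidate:
  α (1, 0): total = 1182.1
  β (4, 8): total = 766.7
  γ (9, 1): total = 714.3
  δ (18, 12): total = 680.8
  ε (15, 1): total = 728.0
Minimum is at δ with total 680.8 km.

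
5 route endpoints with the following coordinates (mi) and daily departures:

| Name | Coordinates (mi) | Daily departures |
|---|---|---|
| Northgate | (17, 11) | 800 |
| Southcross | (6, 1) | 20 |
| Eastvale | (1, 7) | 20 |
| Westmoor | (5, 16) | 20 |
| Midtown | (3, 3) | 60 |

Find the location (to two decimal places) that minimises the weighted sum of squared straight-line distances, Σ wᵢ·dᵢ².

(15.24, 10.28)

The minimiser of Σwᵢ‖p−pᵢ‖² is the weighted centroid p* = (Σwᵢpᵢ)/(Σwᵢ).
Σwᵢ = 920.
Σwᵢxᵢ = 800·17 + 20·6 + 20·1 + 20·5 + 60·3 = 14020.
Σwᵢyᵢ = 800·11 + 20·1 + 20·7 + 20·16 + 60·3 = 9460.
x* = 14020/920 = 15.24, y* = 9460/920 = 10.28.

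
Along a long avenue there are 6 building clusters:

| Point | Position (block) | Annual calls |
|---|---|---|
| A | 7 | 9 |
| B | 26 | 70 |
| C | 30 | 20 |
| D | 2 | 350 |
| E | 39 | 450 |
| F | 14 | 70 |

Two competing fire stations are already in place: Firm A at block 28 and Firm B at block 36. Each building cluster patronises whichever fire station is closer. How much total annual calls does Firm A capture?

The indifferent point is the midpoint (28+36)/2 = 32; building clusters left of it (closer to Firm A at 28) go to Firm A, those right go to Firm B.
  D at 2 (w=350) → Firm A
  A at 7 (w=9) → Firm A
  F at 14 (w=70) → Firm A
  B at 26 (w=70) → Firm A
  C at 30 (w=20) → Firm A
  E at 39 (w=450) → Firm B
Firm A captures 519; Firm B captures 450.

519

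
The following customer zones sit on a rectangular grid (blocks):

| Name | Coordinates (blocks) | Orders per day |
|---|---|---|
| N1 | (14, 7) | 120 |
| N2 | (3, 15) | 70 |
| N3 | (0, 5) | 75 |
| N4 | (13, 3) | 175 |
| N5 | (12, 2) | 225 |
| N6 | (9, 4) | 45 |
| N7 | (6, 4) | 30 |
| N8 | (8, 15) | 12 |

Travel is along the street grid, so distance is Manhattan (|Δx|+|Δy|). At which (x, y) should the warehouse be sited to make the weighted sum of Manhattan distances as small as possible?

(12, 3)

Manhattan distance separates: Σwᵢ(|x−xᵢ|+|y−yᵢ|) = Σwᵢ|x−xᵢ| + Σwᵢ|y−yᵢ|, so x and y are optimised independently as 1-D weighted medians.
Total weight W = 752; half = 376.
x-coordinate, sorted with cumulative weight:
  x=0 (N3, w=75) cum 75
  x=3 (N2, w=70) cum 145
  x=6 (N7, w=30) cum 175
  x=8 (N8, w=12) cum 187
  x=9 (N6, w=45) cum 232
  x=12 (N5, w=225) cum 457  ← median
  x=13 (N4, w=175) cum 632
  x=14 (N1, w=120) cum 752
⇒ x* = 12
y-coordinate, sorted with cumulative weight:
  y=2 (N5, w=225) cum 225
  y=3 (N4, w=175) cum 400  ← median
  y=4 (N6, w=45) cum 445
  y=4 (N7, w=30) cum 475
  y=5 (N3, w=75) cum 550
  y=7 (N1, w=120) cum 670
  y=15 (N2, w=70) cum 740
  y=15 (N8, w=12) cum 752
⇒ y* = 3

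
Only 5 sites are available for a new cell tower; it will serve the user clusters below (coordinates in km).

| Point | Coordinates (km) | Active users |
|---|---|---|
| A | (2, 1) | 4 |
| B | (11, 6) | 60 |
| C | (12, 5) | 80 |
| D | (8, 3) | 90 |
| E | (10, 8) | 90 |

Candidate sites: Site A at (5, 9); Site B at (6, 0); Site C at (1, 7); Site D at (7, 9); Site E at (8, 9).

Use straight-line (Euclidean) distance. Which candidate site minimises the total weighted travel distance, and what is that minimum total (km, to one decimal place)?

Total weighted distance at each candidate:
  Site A (5, 9): total = 2144.3
  Site B (6, 0): total = 2239.4
  Site C (1, 7): total = 3062.3
  Site D (7, 9): total = 1682.0
  Site E (8, 9): total = 1488.4
Minimum is at Site E with total 1488.4 km.

Site E, total 1488.4 km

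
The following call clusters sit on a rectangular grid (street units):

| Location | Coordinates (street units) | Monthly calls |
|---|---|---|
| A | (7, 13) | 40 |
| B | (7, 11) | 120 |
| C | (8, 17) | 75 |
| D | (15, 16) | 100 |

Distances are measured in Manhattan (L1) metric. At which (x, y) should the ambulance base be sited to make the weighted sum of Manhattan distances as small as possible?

Manhattan distance separates: Σwᵢ(|x−xᵢ|+|y−yᵢ|) = Σwᵢ|x−xᵢ| + Σwᵢ|y−yᵢ|, so x and y are optimised independently as 1-D weighted medians.
Total weight W = 335; half = 167.5.
x-coordinate, sorted with cumulative weight:
  x=7 (A, w=40) cum 40
  x=7 (B, w=120) cum 160
  x=8 (C, w=75) cum 235  ← median
  x=15 (D, w=100) cum 335
⇒ x* = 8
y-coordinate, sorted with cumulative weight:
  y=11 (B, w=120) cum 120
  y=13 (A, w=40) cum 160
  y=16 (D, w=100) cum 260  ← median
  y=17 (C, w=75) cum 335
⇒ y* = 16

(8, 16)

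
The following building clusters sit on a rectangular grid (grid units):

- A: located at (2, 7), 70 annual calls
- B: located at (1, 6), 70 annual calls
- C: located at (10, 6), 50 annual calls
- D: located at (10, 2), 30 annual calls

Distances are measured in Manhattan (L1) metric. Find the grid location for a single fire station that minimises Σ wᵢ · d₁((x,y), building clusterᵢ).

Manhattan distance separates: Σwᵢ(|x−xᵢ|+|y−yᵢ|) = Σwᵢ|x−xᵢ| + Σwᵢ|y−yᵢ|, so x and y are optimised independently as 1-D weighted medians.
Total weight W = 220; half = 110.
x-coordinate, sorted with cumulative weight:
  x=1 (B, w=70) cum 70
  x=2 (A, w=70) cum 140  ← median
  x=10 (C, w=50) cum 190
  x=10 (D, w=30) cum 220
⇒ x* = 2
y-coordinate, sorted with cumulative weight:
  y=2 (D, w=30) cum 30
  y=6 (B, w=70) cum 100
  y=6 (C, w=50) cum 150  ← median
  y=7 (A, w=70) cum 220
⇒ y* = 6

(2, 6)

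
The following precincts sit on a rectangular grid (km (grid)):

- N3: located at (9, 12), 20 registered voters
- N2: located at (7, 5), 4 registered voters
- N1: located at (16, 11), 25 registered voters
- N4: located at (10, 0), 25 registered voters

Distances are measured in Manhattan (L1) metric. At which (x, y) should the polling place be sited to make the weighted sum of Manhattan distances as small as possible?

Manhattan distance separates: Σwᵢ(|x−xᵢ|+|y−yᵢ|) = Σwᵢ|x−xᵢ| + Σwᵢ|y−yᵢ|, so x and y are optimised independently as 1-D weighted medians.
Total weight W = 74; half = 37.
x-coordinate, sorted with cumulative weight:
  x=7 (N2, w=4) cum 4
  x=9 (N3, w=20) cum 24
  x=10 (N4, w=25) cum 49  ← median
  x=16 (N1, w=25) cum 74
⇒ x* = 10
y-coordinate, sorted with cumulative weight:
  y=0 (N4, w=25) cum 25
  y=5 (N2, w=4) cum 29
  y=11 (N1, w=25) cum 54  ← median
  y=12 (N3, w=20) cum 74
⇒ y* = 11

(10, 11)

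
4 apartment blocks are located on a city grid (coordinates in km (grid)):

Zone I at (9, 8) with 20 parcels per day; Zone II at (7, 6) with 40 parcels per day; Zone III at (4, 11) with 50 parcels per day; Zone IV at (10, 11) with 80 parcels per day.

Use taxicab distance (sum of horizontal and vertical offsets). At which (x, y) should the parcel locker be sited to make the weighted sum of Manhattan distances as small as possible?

(9, 11)

Manhattan distance separates: Σwᵢ(|x−xᵢ|+|y−yᵢ|) = Σwᵢ|x−xᵢ| + Σwᵢ|y−yᵢ|, so x and y are optimised independently as 1-D weighted medians.
Total weight W = 190; half = 95.
x-coordinate, sorted with cumulative weight:
  x=4 (Zone III, w=50) cum 50
  x=7 (Zone II, w=40) cum 90
  x=9 (Zone I, w=20) cum 110  ← median
  x=10 (Zone IV, w=80) cum 190
⇒ x* = 9
y-coordinate, sorted with cumulative weight:
  y=6 (Zone II, w=40) cum 40
  y=8 (Zone I, w=20) cum 60
  y=11 (Zone III, w=50) cum 110  ← median
  y=11 (Zone IV, w=80) cum 190
⇒ y* = 11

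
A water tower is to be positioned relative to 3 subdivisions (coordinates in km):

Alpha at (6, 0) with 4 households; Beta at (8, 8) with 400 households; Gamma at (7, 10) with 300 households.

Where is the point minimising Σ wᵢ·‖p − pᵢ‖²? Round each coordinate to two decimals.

The minimiser of Σwᵢ‖p−pᵢ‖² is the weighted centroid p* = (Σwᵢpᵢ)/(Σwᵢ).
Σwᵢ = 704.
Σwᵢxᵢ = 4·6 + 400·8 + 300·7 = 5324.
Σwᵢyᵢ = 4·0 + 400·8 + 300·10 = 6200.
x* = 5324/704 = 7.56, y* = 6200/704 = 8.81.

(7.56, 8.81)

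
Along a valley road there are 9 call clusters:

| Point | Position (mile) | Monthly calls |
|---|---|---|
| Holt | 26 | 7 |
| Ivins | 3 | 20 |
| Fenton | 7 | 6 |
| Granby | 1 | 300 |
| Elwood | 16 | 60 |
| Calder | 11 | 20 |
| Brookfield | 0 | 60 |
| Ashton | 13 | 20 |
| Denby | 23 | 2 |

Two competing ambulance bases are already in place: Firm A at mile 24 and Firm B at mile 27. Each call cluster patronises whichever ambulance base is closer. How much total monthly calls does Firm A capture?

The indifferent point is the midpoint (24+27)/2 = 25.5; call clusters left of it (closer to Firm A at 24) go to Firm A, those right go to Firm B.
  Brookfield at 0 (w=60) → Firm A
  Granby at 1 (w=300) → Firm A
  Ivins at 3 (w=20) → Firm A
  Fenton at 7 (w=6) → Firm A
  Calder at 11 (w=20) → Firm A
  Ashton at 13 (w=20) → Firm A
  Elwood at 16 (w=60) → Firm A
  Denby at 23 (w=2) → Firm A
  Holt at 26 (w=7) → Firm B
Firm A captures 488; Firm B captures 7.

488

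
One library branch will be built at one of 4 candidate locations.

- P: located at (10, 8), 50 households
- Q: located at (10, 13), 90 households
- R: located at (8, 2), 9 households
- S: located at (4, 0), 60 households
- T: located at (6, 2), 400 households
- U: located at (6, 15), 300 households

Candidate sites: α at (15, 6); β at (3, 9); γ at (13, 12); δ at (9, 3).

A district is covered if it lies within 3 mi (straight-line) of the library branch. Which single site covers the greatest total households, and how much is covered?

δ, covering 9

Coverage radius r = 3 mi; a point is covered iff (Δx)²+(Δy)² ≤ 3² = 9.
  α (15, 6): covers {none} → 0
  β (3, 9): covers {none} → 0
  γ (13, 12): covers {none} → 0
  δ (9, 3): covers {R} → 9
Maximum coverage at δ: 9 households.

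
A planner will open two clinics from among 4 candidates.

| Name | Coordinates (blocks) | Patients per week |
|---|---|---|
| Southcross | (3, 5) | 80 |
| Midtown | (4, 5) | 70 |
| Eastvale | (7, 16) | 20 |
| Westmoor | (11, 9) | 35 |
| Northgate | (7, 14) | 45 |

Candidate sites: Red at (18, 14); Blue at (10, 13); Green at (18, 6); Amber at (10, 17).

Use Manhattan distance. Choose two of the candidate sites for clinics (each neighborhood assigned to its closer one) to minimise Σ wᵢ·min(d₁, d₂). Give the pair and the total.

Evaluate every pair (each demand assigned to the nearer of the two):
  {Blue, Amber}: total = 2615
  {Red, Blue}: total = 2655
  {Blue, Green}: total = 2655
  {Green, Amber}: total = 2995
  {Red, Green}: total = 3435
  {Red, Amber}: total = 3445
Best pair: {Blue, Amber} with total 2615.

{Blue, Amber}, total 2615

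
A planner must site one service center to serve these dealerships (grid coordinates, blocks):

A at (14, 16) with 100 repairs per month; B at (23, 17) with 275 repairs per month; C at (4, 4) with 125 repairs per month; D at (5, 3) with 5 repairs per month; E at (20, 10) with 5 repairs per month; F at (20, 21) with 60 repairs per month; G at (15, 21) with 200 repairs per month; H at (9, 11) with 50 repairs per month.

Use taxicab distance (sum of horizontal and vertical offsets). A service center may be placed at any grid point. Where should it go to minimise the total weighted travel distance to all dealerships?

(15, 17)

Manhattan distance separates: Σwᵢ(|x−xᵢ|+|y−yᵢ|) = Σwᵢ|x−xᵢ| + Σwᵢ|y−yᵢ|, so x and y are optimised independently as 1-D weighted medians.
Total weight W = 820; half = 410.
x-coordinate, sorted with cumulative weight:
  x=4 (C, w=125) cum 125
  x=5 (D, w=5) cum 130
  x=9 (H, w=50) cum 180
  x=14 (A, w=100) cum 280
  x=15 (G, w=200) cum 480  ← median
  x=20 (E, w=5) cum 485
  x=20 (F, w=60) cum 545
  x=23 (B, w=275) cum 820
⇒ x* = 15
y-coordinate, sorted with cumulative weight:
  y=3 (D, w=5) cum 5
  y=4 (C, w=125) cum 130
  y=10 (E, w=5) cum 135
  y=11 (H, w=50) cum 185
  y=16 (A, w=100) cum 285
  y=17 (B, w=275) cum 560  ← median
  y=21 (F, w=60) cum 620
  y=21 (G, w=200) cum 820
⇒ y* = 17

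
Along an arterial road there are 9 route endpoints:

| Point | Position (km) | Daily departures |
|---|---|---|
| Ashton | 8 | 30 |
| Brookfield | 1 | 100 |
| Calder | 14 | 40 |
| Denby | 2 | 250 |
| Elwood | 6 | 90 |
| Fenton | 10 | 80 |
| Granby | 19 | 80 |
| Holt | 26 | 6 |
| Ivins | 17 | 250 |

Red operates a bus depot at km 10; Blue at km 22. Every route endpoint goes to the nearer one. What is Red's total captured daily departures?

The indifferent point is the midpoint (10+22)/2 = 16; route endpoints left of it (closer to Red at 10) go to Red, those right go to Blue.
  Brookfield at 1 (w=100) → Red
  Denby at 2 (w=250) → Red
  Elwood at 6 (w=90) → Red
  Ashton at 8 (w=30) → Red
  Fenton at 10 (w=80) → Red
  Calder at 14 (w=40) → Red
  Ivins at 17 (w=250) → Blue
  Granby at 19 (w=80) → Blue
  Holt at 26 (w=6) → Blue
Red captures 590; Blue captures 336.

590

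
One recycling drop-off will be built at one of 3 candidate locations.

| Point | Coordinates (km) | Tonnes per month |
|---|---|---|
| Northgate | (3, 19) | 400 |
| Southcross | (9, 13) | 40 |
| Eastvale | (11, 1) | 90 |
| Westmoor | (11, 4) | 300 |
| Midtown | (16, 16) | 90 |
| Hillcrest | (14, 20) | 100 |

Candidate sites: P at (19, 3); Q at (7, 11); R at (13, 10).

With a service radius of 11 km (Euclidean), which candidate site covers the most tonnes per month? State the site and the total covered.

Q, covering 920

Coverage radius r = 11 km; a point is covered iff (Δx)²+(Δy)² ≤ 11² = 121.
  P (19, 3): covers {Eastvale, Westmoor} → 390
  Q (7, 11): covers {Northgate, Southcross, Eastvale, Westmoor, Midtown} → 920
  R (13, 10): covers {Southcross, Eastvale, Westmoor, Midtown, Hillcrest} → 620
Maximum coverage at Q: 920 tonnes per month.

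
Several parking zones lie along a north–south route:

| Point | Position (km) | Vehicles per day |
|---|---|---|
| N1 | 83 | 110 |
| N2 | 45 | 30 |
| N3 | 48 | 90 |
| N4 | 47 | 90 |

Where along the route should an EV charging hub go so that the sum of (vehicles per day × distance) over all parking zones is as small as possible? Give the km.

x = 48

For a sum of weighted absolute distances on a line, the optimum is the weighted median (not the mean). Total weight W = 320; half-weight = 160.
Sort by position and accumulate weight:
  km 45 (N2, w=30) → cum 30
  km 47 (N4, w=90) → cum 120
  km 48 (N3, w=90) → cum 210  ≥ 160 → median here
  km 83 (N1, w=110) → cum 320
Optimal location: km 48.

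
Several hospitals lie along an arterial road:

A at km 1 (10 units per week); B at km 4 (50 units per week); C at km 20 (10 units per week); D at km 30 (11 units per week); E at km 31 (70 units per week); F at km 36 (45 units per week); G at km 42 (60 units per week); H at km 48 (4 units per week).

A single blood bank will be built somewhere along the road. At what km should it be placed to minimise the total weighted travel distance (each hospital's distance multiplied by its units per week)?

x = 31

For a sum of weighted absolute distances on a line, the optimum is the weighted median (not the mean). Total weight W = 260; half-weight = 130.
Sort by position and accumulate weight:
  km 1 (A, w=10) → cum 10
  km 4 (B, w=50) → cum 60
  km 20 (C, w=10) → cum 70
  km 30 (D, w=11) → cum 81
  km 31 (E, w=70) → cum 151  ≥ 130 → median here
  km 36 (F, w=45) → cum 196
  km 42 (G, w=60) → cum 256
  km 48 (H, w=4) → cum 260
Optimal location: km 31.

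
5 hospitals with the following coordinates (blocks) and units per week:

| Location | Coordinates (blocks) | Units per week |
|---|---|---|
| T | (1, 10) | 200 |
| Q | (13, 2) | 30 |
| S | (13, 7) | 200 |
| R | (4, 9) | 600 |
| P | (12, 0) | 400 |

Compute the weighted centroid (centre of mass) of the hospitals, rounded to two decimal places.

(7.27, 6.20)

The minimiser of Σwᵢ‖p−pᵢ‖² is the weighted centroid p* = (Σwᵢpᵢ)/(Σwᵢ).
Σwᵢ = 1430.
Σwᵢxᵢ = 200·1 + 30·13 + 200·13 + 600·4 + 400·12 = 10390.
Σwᵢyᵢ = 200·10 + 30·2 + 200·7 + 600·9 + 400·0 = 8860.
x* = 10390/1430 = 7.27, y* = 8860/1430 = 6.20.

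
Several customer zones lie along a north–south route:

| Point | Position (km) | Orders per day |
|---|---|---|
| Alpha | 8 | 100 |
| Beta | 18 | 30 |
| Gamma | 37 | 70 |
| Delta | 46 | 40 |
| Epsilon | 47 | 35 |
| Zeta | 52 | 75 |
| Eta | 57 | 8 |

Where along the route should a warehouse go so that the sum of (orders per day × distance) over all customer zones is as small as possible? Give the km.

For a sum of weighted absolute distances on a line, the optimum is the weighted median (not the mean). Total weight W = 358; half-weight = 179.
Sort by position and accumulate weight:
  km 8 (Alpha, w=100) → cum 100
  km 18 (Beta, w=30) → cum 130
  km 37 (Gamma, w=70) → cum 200  ≥ 179 → median here
  km 46 (Delta, w=40) → cum 240
  km 47 (Epsilon, w=35) → cum 275
  km 52 (Zeta, w=75) → cum 350
  km 57 (Eta, w=8) → cum 358
Optimal location: km 37.

x = 37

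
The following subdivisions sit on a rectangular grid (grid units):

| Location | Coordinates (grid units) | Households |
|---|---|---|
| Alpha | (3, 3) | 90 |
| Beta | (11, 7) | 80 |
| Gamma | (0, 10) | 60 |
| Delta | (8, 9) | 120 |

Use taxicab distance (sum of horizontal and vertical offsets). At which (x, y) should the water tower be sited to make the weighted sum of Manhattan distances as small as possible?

Manhattan distance separates: Σwᵢ(|x−xᵢ|+|y−yᵢ|) = Σwᵢ|x−xᵢ| + Σwᵢ|y−yᵢ|, so x and y are optimised independently as 1-D weighted medians.
Total weight W = 350; half = 175.
x-coordinate, sorted with cumulative weight:
  x=0 (Gamma, w=60) cum 60
  x=3 (Alpha, w=90) cum 150
  x=8 (Delta, w=120) cum 270  ← median
  x=11 (Beta, w=80) cum 350
⇒ x* = 8
y-coordinate, sorted with cumulative weight:
  y=3 (Alpha, w=90) cum 90
  y=7 (Beta, w=80) cum 170
  y=9 (Delta, w=120) cum 290  ← median
  y=10 (Gamma, w=60) cum 350
⇒ y* = 9

(8, 9)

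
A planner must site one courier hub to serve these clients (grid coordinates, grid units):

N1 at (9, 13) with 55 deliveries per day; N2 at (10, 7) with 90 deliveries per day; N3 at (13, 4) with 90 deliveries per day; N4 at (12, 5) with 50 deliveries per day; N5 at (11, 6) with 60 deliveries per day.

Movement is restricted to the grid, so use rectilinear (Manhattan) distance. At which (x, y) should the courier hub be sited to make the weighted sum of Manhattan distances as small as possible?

Manhattan distance separates: Σwᵢ(|x−xᵢ|+|y−yᵢ|) = Σwᵢ|x−xᵢ| + Σwᵢ|y−yᵢ|, so x and y are optimised independently as 1-D weighted medians.
Total weight W = 345; half = 172.5.
x-coordinate, sorted with cumulative weight:
  x=9 (N1, w=55) cum 55
  x=10 (N2, w=90) cum 145
  x=11 (N5, w=60) cum 205  ← median
  x=12 (N4, w=50) cum 255
  x=13 (N3, w=90) cum 345
⇒ x* = 11
y-coordinate, sorted with cumulative weight:
  y=4 (N3, w=90) cum 90
  y=5 (N4, w=50) cum 140
  y=6 (N5, w=60) cum 200  ← median
  y=7 (N2, w=90) cum 290
  y=13 (N1, w=55) cum 345
⇒ y* = 6

(11, 6)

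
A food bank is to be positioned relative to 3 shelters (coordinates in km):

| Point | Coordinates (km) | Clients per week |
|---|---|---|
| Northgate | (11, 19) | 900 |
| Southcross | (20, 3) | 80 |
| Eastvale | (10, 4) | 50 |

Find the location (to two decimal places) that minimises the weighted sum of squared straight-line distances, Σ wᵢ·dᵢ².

The minimiser of Σwᵢ‖p−pᵢ‖² is the weighted centroid p* = (Σwᵢpᵢ)/(Σwᵢ).
Σwᵢ = 1030.
Σwᵢxᵢ = 900·11 + 80·20 + 50·10 = 12000.
Σwᵢyᵢ = 900·19 + 80·3 + 50·4 = 17540.
x* = 12000/1030 = 11.65, y* = 17540/1030 = 17.03.

(11.65, 17.03)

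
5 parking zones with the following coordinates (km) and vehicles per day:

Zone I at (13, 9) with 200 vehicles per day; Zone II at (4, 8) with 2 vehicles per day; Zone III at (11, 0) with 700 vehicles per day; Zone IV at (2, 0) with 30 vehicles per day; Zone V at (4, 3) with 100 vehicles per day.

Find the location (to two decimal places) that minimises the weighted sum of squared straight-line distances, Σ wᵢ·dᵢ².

The minimiser of Σwᵢ‖p−pᵢ‖² is the weighted centroid p* = (Σwᵢpᵢ)/(Σwᵢ).
Σwᵢ = 1032.
Σwᵢxᵢ = 200·13 + 2·4 + 700·11 + 30·2 + 100·4 = 10768.
Σwᵢyᵢ = 200·9 + 2·8 + 700·0 + 30·0 + 100·3 = 2116.
x* = 10768/1032 = 10.43, y* = 2116/1032 = 2.05.

(10.43, 2.05)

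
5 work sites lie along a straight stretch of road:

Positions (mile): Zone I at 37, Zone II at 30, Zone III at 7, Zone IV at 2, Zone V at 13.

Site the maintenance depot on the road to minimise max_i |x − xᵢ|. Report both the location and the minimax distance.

location 19.5, max distance 17.5

The 1-center on a line is the midpoint of the two extreme points: leftmost at 2, rightmost at 37.
Optimal location = (2 + 37)/2 = 19.5; maximum distance = (37 − 2)/2 = 17.5.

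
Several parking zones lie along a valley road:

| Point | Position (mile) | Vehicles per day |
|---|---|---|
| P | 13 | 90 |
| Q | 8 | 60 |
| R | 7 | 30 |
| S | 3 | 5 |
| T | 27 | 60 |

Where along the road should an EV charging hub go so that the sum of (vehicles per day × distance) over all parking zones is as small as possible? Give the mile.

x = 13

For a sum of weighted absolute distances on a line, the optimum is the weighted median (not the mean). Total weight W = 245; half-weight = 122.5.
Sort by position and accumulate weight:
  mile 3 (S, w=5) → cum 5
  mile 7 (R, w=30) → cum 35
  mile 8 (Q, w=60) → cum 95
  mile 13 (P, w=90) → cum 185  ≥ 122.5 → median here
  mile 27 (T, w=60) → cum 245
Optimal location: mile 13.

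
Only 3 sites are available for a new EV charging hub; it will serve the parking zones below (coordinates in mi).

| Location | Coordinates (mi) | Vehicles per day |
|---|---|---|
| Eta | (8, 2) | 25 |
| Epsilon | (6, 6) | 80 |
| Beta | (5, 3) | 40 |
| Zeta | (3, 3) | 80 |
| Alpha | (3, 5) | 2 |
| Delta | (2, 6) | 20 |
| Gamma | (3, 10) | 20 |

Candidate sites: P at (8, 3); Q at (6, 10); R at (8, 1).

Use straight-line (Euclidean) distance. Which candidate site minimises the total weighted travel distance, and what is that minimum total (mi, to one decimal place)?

Total weighted distance at each candidate:
  P (8, 3): total = 1150.4
  Q (6, 10): total = 1603.1
  R (8, 1): total = 1405.8
Minimum is at P with total 1150.4 mi.

P, total 1150.4 mi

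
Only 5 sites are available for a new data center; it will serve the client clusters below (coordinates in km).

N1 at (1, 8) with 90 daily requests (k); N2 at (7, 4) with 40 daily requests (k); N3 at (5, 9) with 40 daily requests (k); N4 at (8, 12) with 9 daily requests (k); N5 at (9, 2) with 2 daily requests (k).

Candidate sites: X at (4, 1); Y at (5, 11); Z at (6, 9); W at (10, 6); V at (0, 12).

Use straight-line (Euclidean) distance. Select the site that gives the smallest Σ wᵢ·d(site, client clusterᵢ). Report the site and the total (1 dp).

Total weighted distance at each candidate:
  X (4, 1): total = 1293.2
  Y (5, 11): total = 869.4
  Z (6, 9): total = 750.6
  W (10, 6): total = 1272.4
  V (0, 12): total = 1128.4
Minimum is at Z with total 750.6 km.

Z, total 750.6 km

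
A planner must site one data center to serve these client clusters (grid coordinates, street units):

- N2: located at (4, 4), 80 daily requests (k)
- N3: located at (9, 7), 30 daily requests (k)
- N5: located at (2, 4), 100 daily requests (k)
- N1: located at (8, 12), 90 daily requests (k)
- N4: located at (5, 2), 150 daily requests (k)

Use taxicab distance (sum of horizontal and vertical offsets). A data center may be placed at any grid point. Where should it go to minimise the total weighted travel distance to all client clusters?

(5, 4)

Manhattan distance separates: Σwᵢ(|x−xᵢ|+|y−yᵢ|) = Σwᵢ|x−xᵢ| + Σwᵢ|y−yᵢ|, so x and y are optimised independently as 1-D weighted medians.
Total weight W = 450; half = 225.
x-coordinate, sorted with cumulative weight:
  x=2 (N5, w=100) cum 100
  x=4 (N2, w=80) cum 180
  x=5 (N4, w=150) cum 330  ← median
  x=8 (N1, w=90) cum 420
  x=9 (N3, w=30) cum 450
⇒ x* = 5
y-coordinate, sorted with cumulative weight:
  y=2 (N4, w=150) cum 150
  y=4 (N2, w=80) cum 230  ← median
  y=4 (N5, w=100) cum 330
  y=7 (N3, w=30) cum 360
  y=12 (N1, w=90) cum 450
⇒ y* = 4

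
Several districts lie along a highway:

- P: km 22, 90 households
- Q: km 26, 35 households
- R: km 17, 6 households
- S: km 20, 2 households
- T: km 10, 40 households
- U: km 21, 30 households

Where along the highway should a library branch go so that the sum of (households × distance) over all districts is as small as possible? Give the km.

x = 22

For a sum of weighted absolute distances on a line, the optimum is the weighted median (not the mean). Total weight W = 203; half-weight = 101.5.
Sort by position and accumulate weight:
  km 10 (T, w=40) → cum 40
  km 17 (R, w=6) → cum 46
  km 20 (S, w=2) → cum 48
  km 21 (U, w=30) → cum 78
  km 22 (P, w=90) → cum 168  ≥ 101.5 → median here
  km 26 (Q, w=35) → cum 203
Optimal location: km 22.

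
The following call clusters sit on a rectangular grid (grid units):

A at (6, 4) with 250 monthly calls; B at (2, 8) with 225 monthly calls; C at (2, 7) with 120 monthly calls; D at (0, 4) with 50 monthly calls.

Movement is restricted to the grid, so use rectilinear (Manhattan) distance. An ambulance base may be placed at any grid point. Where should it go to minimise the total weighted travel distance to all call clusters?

Manhattan distance separates: Σwᵢ(|x−xᵢ|+|y−yᵢ|) = Σwᵢ|x−xᵢ| + Σwᵢ|y−yᵢ|, so x and y are optimised independently as 1-D weighted medians.
Total weight W = 645; half = 322.5.
x-coordinate, sorted with cumulative weight:
  x=0 (D, w=50) cum 50
  x=2 (B, w=225) cum 275
  x=2 (C, w=120) cum 395  ← median
  x=6 (A, w=250) cum 645
⇒ x* = 2
y-coordinate, sorted with cumulative weight:
  y=4 (A, w=250) cum 250
  y=4 (D, w=50) cum 300
  y=7 (C, w=120) cum 420  ← median
  y=8 (B, w=225) cum 645
⇒ y* = 7

(2, 7)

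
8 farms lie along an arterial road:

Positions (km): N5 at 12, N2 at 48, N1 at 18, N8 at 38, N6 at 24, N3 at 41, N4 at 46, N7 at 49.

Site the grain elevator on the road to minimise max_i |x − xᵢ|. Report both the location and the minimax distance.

location 30.5, max distance 18.5

The 1-center on a line is the midpoint of the two extreme points: leftmost at 12, rightmost at 49.
Optimal location = (12 + 49)/2 = 30.5; maximum distance = (49 − 12)/2 = 18.5.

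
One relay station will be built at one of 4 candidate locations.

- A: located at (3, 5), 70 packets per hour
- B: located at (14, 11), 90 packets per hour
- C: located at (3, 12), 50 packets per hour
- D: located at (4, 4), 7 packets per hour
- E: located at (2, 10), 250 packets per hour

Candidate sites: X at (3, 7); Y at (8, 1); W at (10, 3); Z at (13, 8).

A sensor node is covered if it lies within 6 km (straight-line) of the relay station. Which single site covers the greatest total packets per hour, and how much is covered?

X, covering 377

Coverage radius r = 6 km; a point is covered iff (Δx)²+(Δy)² ≤ 6² = 36.
  X (3, 7): covers {A, C, D, E} → 377
  Y (8, 1): covers {D} → 7
  W (10, 3): covers {none} → 0
  Z (13, 8): covers {B} → 90
Maximum coverage at X: 377 packets per hour.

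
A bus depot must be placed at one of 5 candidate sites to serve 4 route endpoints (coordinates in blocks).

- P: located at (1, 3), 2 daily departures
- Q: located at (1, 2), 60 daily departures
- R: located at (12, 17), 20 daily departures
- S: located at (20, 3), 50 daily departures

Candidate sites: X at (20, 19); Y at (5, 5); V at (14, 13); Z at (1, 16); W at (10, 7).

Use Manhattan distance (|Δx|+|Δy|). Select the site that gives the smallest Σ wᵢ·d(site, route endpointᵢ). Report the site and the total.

Y, total 1662 blocks

Total weighted distance at each candidate:
  X (20, 19): total = 3230
  Y (5, 5): total = 1662
  V (14, 13): total = 2406
  Z (1, 16): total = 2706
  W (10, 7): total = 1806
Minimum is at Y with total 1662 blocks.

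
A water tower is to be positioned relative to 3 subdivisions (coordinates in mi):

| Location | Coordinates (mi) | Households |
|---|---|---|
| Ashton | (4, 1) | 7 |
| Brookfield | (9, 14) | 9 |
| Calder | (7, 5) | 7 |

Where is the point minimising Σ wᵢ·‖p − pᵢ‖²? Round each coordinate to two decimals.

(6.87, 7.30)

The minimiser of Σwᵢ‖p−pᵢ‖² is the weighted centroid p* = (Σwᵢpᵢ)/(Σwᵢ).
Σwᵢ = 23.
Σwᵢxᵢ = 7·4 + 9·9 + 7·7 = 158.
Σwᵢyᵢ = 7·1 + 9·14 + 7·5 = 168.
x* = 158/23 = 6.87, y* = 168/23 = 7.30.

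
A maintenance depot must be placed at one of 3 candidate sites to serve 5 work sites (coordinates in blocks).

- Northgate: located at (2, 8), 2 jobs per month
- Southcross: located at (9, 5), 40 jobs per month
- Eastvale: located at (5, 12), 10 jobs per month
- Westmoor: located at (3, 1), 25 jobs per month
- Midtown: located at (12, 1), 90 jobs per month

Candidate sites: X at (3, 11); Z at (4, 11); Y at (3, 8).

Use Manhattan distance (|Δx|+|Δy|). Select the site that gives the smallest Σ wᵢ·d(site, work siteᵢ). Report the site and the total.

Total weighted distance at each candidate:
  X (3, 11): total = 2478
  Z (4, 11): total = 2365
  Y (3, 8): total = 2037
Minimum is at Y with total 2037 blocks.

Y, total 2037 blocks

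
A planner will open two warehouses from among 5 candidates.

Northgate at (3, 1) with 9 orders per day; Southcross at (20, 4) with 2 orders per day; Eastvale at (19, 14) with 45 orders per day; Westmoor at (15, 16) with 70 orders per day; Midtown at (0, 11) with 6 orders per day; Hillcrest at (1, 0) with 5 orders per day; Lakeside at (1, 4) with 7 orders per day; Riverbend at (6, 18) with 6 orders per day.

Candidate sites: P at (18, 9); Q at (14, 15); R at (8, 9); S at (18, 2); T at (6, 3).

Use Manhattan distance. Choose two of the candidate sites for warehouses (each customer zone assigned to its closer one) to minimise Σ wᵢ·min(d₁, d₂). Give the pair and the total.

Evaluate every pair (each demand assigned to the nearer of the two):
  {Q, T}: total = 717
  {Q, R}: total = 851
  {Q, S}: total = 964
  {P, Q}: total = 1089
  {P, T}: total = 1285
  {P, R}: total = 1391
  {P, S}: total = 1596
  {R, S}: total = 1980
  {R, T}: total = 1983
  {S, T}: total = 2084
Best pair: {Q, T} with total 717.

{Q, T}, total 717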